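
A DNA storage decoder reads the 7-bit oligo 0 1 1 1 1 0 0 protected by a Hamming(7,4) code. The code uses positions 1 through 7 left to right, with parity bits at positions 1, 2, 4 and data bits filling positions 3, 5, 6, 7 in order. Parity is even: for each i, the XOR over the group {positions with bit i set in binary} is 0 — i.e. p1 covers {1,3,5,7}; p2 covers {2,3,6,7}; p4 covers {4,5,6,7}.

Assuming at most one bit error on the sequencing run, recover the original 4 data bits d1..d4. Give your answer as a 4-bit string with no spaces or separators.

s1 (pos 1,3,5,7): 0⊕1⊕1⊕0 = 0
s2 (pos 2,3,6,7): 1⊕1⊕0⊕0 = 0
s4 (pos 4,5,6,7): 1⊕1⊕0⊕0 = 0
Syndrome s4…s1 = 000 → no error.
Read data bits from positions 3,5,6,7: 1100

1100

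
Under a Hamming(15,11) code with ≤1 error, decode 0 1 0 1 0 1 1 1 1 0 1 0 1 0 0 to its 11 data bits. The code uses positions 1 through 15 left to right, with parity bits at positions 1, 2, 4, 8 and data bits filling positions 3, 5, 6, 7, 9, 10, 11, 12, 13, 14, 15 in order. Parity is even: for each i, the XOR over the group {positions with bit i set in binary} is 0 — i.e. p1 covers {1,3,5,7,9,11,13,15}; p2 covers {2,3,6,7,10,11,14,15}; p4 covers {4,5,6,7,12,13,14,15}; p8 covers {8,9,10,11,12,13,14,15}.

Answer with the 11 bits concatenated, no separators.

00111010100

s1 (pos 1,3,5,7,9,11,13,15): 0⊕0⊕0⊕1⊕1⊕1⊕1⊕0 = 0
s2 (pos 2,3,6,7,10,11,14,15): 1⊕0⊕1⊕1⊕0⊕1⊕0⊕0 = 0
s4 (pos 4,5,6,7,12,13,14,15): 1⊕0⊕1⊕1⊕0⊕1⊕0⊕0 = 0
s8 (pos 8,9,10,11,12,13,14,15): 1⊕1⊕0⊕1⊕0⊕1⊕0⊕0 = 0
Syndrome s8…s1 = 0000 → no error.
Read data bits from positions 3,5,6,7,9,10,11,12,13,14,15: 00111010100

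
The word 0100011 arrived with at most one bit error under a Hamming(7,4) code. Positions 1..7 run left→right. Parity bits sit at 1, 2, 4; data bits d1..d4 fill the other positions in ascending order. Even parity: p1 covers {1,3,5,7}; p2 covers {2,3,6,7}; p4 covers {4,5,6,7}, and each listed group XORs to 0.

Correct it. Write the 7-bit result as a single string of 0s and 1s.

0110011

s1 (pos 1,3,5,7): 0⊕0⊕0⊕1 = 1
s2 (pos 2,3,6,7): 1⊕0⊕1⊕1 = 1
s4 (pos 4,5,6,7): 0⊕0⊕1⊕1 = 0
Syndrome s4…s1 = 011 → error at position 3.
Flip position 3: 0100011 → 0110011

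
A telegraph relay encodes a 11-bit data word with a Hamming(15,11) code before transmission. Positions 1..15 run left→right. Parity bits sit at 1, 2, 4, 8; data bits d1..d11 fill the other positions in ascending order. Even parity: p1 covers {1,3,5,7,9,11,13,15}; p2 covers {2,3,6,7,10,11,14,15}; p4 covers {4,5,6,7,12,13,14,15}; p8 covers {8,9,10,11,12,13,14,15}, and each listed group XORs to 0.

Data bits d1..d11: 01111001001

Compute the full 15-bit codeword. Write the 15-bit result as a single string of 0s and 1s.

Place data at non-parity positions: p1 p2 0 p4 1 1 1 p8 1 0 0 1 0 0 1
p1 (pos 1,3,5,7,9,11,13,15): XOR of data positions = 0⊕1⊕1⊕1⊕0⊕0⊕1 = 0
p2 (pos 2,3,6,7,10,11,14,15): XOR of data positions = 0⊕1⊕1⊕0⊕0⊕0⊕1 = 1
p4 (pos 4,5,6,7,12,13,14,15): XOR of data positions = 1⊕1⊕1⊕1⊕0⊕0⊕1 = 1
p8 (pos 8,9,10,11,12,13,14,15): XOR of data positions = 1⊕0⊕0⊕1⊕0⊕0⊕1 = 1
Codeword: 010111111001001

010111111001001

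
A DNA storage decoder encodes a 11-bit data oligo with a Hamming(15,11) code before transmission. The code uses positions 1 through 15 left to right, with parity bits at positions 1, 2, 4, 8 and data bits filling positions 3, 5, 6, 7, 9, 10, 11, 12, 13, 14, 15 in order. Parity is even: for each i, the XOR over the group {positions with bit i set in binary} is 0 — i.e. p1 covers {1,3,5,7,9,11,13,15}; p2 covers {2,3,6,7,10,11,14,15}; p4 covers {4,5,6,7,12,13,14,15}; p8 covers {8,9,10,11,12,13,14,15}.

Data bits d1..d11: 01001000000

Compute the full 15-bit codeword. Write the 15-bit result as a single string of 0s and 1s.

Place data at non-parity positions: p1 p2 0 p4 1 0 0 p8 1 0 0 0 0 0 0
p1 (pos 1,3,5,7,9,11,13,15): XOR of data positions = 0⊕1⊕0⊕1⊕0⊕0⊕0 = 0
p2 (pos 2,3,6,7,10,11,14,15): XOR of data positions = 0⊕0⊕0⊕0⊕0⊕0⊕0 = 0
p4 (pos 4,5,6,7,12,13,14,15): XOR of data positions = 1⊕0⊕0⊕0⊕0⊕0⊕0 = 1
p8 (pos 8,9,10,11,12,13,14,15): XOR of data positions = 1⊕0⊕0⊕0⊕0⊕0⊕0 = 1
Codeword: 000110011000000

000110011000000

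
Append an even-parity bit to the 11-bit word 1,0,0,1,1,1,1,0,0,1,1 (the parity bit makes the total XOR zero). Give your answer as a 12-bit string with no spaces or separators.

XOR of the 11 data bits: 1⊕0⊕0⊕1⊕1⊕1⊕1⊕0⊕0⊕1⊕1 = 1
Parity bit = 1 (so all 12 bits XOR to 0).

100111100111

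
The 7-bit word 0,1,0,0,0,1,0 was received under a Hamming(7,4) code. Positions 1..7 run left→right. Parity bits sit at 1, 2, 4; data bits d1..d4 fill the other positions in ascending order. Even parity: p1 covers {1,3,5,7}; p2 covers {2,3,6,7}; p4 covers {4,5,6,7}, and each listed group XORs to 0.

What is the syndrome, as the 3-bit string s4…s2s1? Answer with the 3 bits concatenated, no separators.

s1 (pos 1,3,5,7): 0⊕0⊕0⊕0 = 0
s2 (pos 2,3,6,7): 1⊕0⊕1⊕0 = 0
s4 (pos 4,5,6,7): 0⊕0⊕1⊕0 = 1
Syndrome s4…s1 = 100 → error at position 4.

100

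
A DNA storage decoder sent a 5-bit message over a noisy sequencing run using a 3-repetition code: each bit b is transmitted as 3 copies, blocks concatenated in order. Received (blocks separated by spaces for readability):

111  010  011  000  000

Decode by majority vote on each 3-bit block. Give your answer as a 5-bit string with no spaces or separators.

10100

Block 1 (111): 3 ones → 1
Block 2 (010): 1 one → 0
Block 3 (011): 2 ones → 1
Block 4 (000): 0 ones → 0
Block 5 (000): 0 ones → 0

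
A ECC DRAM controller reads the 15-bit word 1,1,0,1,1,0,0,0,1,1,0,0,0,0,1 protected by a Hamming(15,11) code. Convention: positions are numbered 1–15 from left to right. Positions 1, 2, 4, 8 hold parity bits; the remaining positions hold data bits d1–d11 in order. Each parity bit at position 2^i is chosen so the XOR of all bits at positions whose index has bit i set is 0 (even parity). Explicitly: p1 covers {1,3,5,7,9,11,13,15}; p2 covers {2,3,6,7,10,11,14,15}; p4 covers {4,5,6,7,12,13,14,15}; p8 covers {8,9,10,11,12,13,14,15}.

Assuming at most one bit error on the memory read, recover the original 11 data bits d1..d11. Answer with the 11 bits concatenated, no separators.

s1 (pos 1,3,5,7,9,11,13,15): 1⊕0⊕1⊕0⊕1⊕0⊕0⊕1 = 0
s2 (pos 2,3,6,7,10,11,14,15): 1⊕0⊕0⊕0⊕1⊕0⊕0⊕1 = 1
s4 (pos 4,5,6,7,12,13,14,15): 1⊕1⊕0⊕0⊕0⊕0⊕0⊕1 = 1
s8 (pos 8,9,10,11,12,13,14,15): 0⊕1⊕1⊕0⊕0⊕0⊕0⊕1 = 1
Syndrome s8…s1 = 1110 → error at position 14.
Flip position 14: 110110001100001 → 110110001100011
Read data bits from positions 3,5,6,7,9,10,11,12,13,14,15: 01001100011

01001100011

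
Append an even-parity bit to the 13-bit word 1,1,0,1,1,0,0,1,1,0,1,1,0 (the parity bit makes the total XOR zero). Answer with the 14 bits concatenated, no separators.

11011001101100

XOR of the 13 data bits: 1⊕1⊕0⊕1⊕1⊕0⊕0⊕1⊕1⊕0⊕1⊕1⊕0 = 0
Parity bit = 0 (so all 14 bits XOR to 0).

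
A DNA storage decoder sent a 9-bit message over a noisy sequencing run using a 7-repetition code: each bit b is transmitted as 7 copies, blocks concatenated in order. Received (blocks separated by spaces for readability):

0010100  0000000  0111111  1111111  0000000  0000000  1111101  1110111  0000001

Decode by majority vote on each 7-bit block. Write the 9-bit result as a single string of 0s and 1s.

001100110

Block 1 (0010100): 2 ones → 0
Block 2 (0000000): 0 ones → 0
Block 3 (0111111): 6 ones → 1
Block 4 (1111111): 7 ones → 1
Block 5 (0000000): 0 ones → 0
Block 6 (0000000): 0 ones → 0
Block 7 (1111101): 6 ones → 1
Block 8 (1110111): 6 ones → 1
Block 9 (0000001): 1 one → 0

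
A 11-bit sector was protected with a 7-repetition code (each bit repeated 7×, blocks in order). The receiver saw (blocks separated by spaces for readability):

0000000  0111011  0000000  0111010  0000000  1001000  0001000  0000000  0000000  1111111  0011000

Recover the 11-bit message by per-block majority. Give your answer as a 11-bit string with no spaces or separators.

01010000010

Block 1 (0000000): 0 ones → 0
Block 2 (0111011): 5 ones → 1
Block 3 (0000000): 0 ones → 0
Block 4 (0111010): 4 ones → 1
Block 5 (0000000): 0 ones → 0
Block 6 (1001000): 2 ones → 0
Block 7 (0001000): 1 one → 0
Block 8 (0000000): 0 ones → 0
Block 9 (0000000): 0 ones → 0
Block 10 (1111111): 7 ones → 1
Block 11 (0011000): 2 ones → 0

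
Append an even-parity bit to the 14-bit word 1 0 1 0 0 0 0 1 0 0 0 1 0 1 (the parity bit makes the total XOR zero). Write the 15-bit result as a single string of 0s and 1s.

XOR of the 14 data bits: 1⊕0⊕1⊕0⊕0⊕0⊕0⊕1⊕0⊕0⊕0⊕1⊕0⊕1 = 1
Parity bit = 1 (so all 15 bits XOR to 0).

101000010001011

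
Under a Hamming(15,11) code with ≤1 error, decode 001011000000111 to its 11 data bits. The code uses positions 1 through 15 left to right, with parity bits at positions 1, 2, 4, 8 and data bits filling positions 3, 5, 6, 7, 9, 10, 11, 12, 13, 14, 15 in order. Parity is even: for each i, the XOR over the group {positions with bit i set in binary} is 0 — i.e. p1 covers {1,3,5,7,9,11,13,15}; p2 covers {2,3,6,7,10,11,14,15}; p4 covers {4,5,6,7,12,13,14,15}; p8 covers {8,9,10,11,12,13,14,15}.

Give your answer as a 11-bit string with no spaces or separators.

s1 (pos 1,3,5,7,9,11,13,15): 0⊕1⊕1⊕0⊕0⊕0⊕1⊕1 = 0
s2 (pos 2,3,6,7,10,11,14,15): 0⊕1⊕1⊕0⊕0⊕0⊕1⊕1 = 0
s4 (pos 4,5,6,7,12,13,14,15): 0⊕1⊕1⊕0⊕0⊕1⊕1⊕1 = 1
s8 (pos 8,9,10,11,12,13,14,15): 0⊕0⊕0⊕0⊕0⊕1⊕1⊕1 = 1
Syndrome s8…s1 = 1100 → error at position 12.
Flip position 12: 001011000000111 → 001011000001111
Read data bits from positions 3,5,6,7,9,10,11,12,13,14,15: 11100001111

11100001111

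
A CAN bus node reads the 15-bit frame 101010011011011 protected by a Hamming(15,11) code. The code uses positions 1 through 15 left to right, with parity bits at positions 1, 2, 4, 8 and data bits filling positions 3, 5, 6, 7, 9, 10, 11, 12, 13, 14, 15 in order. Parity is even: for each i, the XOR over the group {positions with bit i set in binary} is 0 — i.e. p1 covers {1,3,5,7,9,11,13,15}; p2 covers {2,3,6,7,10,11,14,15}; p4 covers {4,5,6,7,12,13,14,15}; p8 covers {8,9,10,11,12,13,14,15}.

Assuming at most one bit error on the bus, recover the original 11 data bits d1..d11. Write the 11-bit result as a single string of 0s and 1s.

11001011011

s1 (pos 1,3,5,7,9,11,13,15): 1⊕1⊕1⊕0⊕1⊕1⊕0⊕1 = 0
s2 (pos 2,3,6,7,10,11,14,15): 0⊕1⊕0⊕0⊕0⊕1⊕1⊕1 = 0
s4 (pos 4,5,6,7,12,13,14,15): 0⊕1⊕0⊕0⊕1⊕0⊕1⊕1 = 0
s8 (pos 8,9,10,11,12,13,14,15): 1⊕1⊕0⊕1⊕1⊕0⊕1⊕1 = 0
Syndrome s8…s1 = 0000 → no error.
Read data bits from positions 3,5,6,7,9,10,11,12,13,14,15: 11001011011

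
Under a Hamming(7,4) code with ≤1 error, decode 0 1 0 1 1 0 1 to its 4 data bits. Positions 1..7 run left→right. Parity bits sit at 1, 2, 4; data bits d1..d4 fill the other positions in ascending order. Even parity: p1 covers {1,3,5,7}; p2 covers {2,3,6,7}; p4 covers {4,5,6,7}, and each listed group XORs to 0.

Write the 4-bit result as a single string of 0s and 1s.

s1 (pos 1,3,5,7): 0⊕0⊕1⊕1 = 0
s2 (pos 2,3,6,7): 1⊕0⊕0⊕1 = 0
s4 (pos 4,5,6,7): 1⊕1⊕0⊕1 = 1
Syndrome s4…s1 = 100 → error at position 4.
Flip position 4: 0101101 → 0100101
Read data bits from positions 3,5,6,7: 0101

0101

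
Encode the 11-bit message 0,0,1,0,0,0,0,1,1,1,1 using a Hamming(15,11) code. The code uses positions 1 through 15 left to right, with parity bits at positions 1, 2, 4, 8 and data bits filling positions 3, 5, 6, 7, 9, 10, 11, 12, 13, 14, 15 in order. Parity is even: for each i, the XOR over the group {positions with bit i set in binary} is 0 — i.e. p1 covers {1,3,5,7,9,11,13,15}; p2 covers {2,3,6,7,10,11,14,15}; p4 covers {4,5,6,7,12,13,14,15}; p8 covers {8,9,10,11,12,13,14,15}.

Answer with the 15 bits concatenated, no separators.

010101000001111

Place data at non-parity positions: p1 p2 0 p4 0 1 0 p8 0 0 0 1 1 1 1
p1 (pos 1,3,5,7,9,11,13,15): XOR of data positions = 0⊕0⊕0⊕0⊕0⊕1⊕1 = 0
p2 (pos 2,3,6,7,10,11,14,15): XOR of data positions = 0⊕1⊕0⊕0⊕0⊕1⊕1 = 1
p4 (pos 4,5,6,7,12,13,14,15): XOR of data positions = 0⊕1⊕0⊕1⊕1⊕1⊕1 = 1
p8 (pos 8,9,10,11,12,13,14,15): XOR of data positions = 0⊕0⊕0⊕1⊕1⊕1⊕1 = 0
Codeword: 010101000001111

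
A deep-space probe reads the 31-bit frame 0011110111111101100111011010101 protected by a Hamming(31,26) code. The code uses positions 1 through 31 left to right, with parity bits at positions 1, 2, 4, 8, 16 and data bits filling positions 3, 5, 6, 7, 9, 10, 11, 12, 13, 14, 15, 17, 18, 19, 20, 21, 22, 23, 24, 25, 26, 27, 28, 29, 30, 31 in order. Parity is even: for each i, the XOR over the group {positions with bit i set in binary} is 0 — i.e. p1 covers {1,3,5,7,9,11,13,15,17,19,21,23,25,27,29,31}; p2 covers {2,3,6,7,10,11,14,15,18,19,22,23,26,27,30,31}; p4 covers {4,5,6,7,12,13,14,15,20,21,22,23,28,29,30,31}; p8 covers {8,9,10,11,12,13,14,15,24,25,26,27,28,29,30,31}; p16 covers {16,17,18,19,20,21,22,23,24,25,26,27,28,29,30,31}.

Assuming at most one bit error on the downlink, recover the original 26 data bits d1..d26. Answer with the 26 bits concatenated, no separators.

10101111110100111011010101

s1 (pos 1,3,5,7,9,11,13,15,17,19,21,23,25,27,29,31): 0⊕1⊕1⊕0⊕1⊕1⊕1⊕0⊕1⊕0⊕1⊕0⊕1⊕1⊕1⊕1 = 1
s2 (pos 2,3,6,7,10,11,14,15,18,19,22,23,26,27,30,31): 0⊕1⊕1⊕0⊕1⊕1⊕1⊕0⊕0⊕0⊕1⊕0⊕0⊕1⊕0⊕1 = 0
s4 (pos 4,5,6,7,12,13,14,15,20,21,22,23,28,29,30,31): 1⊕1⊕1⊕0⊕1⊕1⊕1⊕0⊕1⊕1⊕1⊕0⊕0⊕1⊕0⊕1 = 1
s8 (pos 8,9,10,11,12,13,14,15,24,25,26,27,28,29,30,31): 1⊕1⊕1⊕1⊕1⊕1⊕1⊕0⊕1⊕1⊕0⊕1⊕0⊕1⊕0⊕1 = 0
s16 (pos 16,17,18,19,20,21,22,23,24,25,26,27,28,29,30,31): 1⊕1⊕0⊕0⊕1⊕1⊕1⊕0⊕1⊕1⊕0⊕1⊕0⊕1⊕0⊕1 = 0
Syndrome s16…s1 = 00101 → error at position 5.
Flip position 5: 0011110111111101100111011010101 → 0011010111111101100111011010101
Read data bits from positions 3,5,6,7,9,10,11,12,13,14,15,17,18,19,20,21,22,23,24,25,26,27,28,29,30,31: 10101111110100111011010101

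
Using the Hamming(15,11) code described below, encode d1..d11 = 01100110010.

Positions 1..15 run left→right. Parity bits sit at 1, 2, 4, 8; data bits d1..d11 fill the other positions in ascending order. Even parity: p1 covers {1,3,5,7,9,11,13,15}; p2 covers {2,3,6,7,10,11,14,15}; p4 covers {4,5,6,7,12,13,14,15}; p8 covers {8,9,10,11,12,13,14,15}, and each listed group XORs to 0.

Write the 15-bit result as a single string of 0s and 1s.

Place data at non-parity positions: p1 p2 0 p4 1 1 0 p8 0 1 1 0 0 1 0
p1 (pos 1,3,5,7,9,11,13,15): XOR of data positions = 0⊕1⊕0⊕0⊕1⊕0⊕0 = 0
p2 (pos 2,3,6,7,10,11,14,15): XOR of data positions = 0⊕1⊕0⊕1⊕1⊕1⊕0 = 0
p4 (pos 4,5,6,7,12,13,14,15): XOR of data positions = 1⊕1⊕0⊕0⊕0⊕1⊕0 = 1
p8 (pos 8,9,10,11,12,13,14,15): XOR of data positions = 0⊕1⊕1⊕0⊕0⊕1⊕0 = 1
Codeword: 000111010110010

000111010110010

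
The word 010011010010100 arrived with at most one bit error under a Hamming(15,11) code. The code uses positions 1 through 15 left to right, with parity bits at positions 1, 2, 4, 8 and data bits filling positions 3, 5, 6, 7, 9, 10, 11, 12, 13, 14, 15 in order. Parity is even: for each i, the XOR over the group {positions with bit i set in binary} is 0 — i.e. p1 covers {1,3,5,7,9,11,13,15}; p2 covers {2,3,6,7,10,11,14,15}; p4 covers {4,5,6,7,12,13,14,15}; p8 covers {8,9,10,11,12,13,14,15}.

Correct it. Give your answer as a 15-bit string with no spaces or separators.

010011010010101

s1 (pos 1,3,5,7,9,11,13,15): 0⊕0⊕1⊕0⊕0⊕1⊕1⊕0 = 1
s2 (pos 2,3,6,7,10,11,14,15): 1⊕0⊕1⊕0⊕0⊕1⊕0⊕0 = 1
s4 (pos 4,5,6,7,12,13,14,15): 0⊕1⊕1⊕0⊕0⊕1⊕0⊕0 = 1
s8 (pos 8,9,10,11,12,13,14,15): 1⊕0⊕0⊕1⊕0⊕1⊕0⊕0 = 1
Syndrome s8…s1 = 1111 → error at position 15.
Flip position 15: 010011010010100 → 010011010010101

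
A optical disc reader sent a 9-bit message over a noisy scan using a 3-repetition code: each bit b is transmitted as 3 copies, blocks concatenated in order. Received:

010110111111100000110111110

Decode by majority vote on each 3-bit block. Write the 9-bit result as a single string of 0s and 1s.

Block 1 (010): 1 one → 0
Block 2 (110): 2 ones → 1
Block 3 (111): 3 ones → 1
Block 4 (111): 3 ones → 1
Block 5 (100): 1 one → 0
Block 6 (000): 0 ones → 0
Block 7 (110): 2 ones → 1
Block 8 (111): 3 ones → 1
Block 9 (110): 2 ones → 1

011100111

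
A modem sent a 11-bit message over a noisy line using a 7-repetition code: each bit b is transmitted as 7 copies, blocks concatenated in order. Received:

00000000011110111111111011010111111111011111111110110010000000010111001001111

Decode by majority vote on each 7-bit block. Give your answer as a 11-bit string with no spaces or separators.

Block 1 (0000000): 0 ones → 0
Block 2 (0011110): 4 ones → 1
Block 3 (1111111): 7 ones → 1
Block 4 (1101101): 5 ones → 1
Block 5 (0111111): 6 ones → 1
Block 6 (1110111): 6 ones → 1
Block 7 (1111111): 7 ones → 1
Block 8 (0110010): 3 ones → 0
Block 9 (0000000): 0 ones → 0
Block 10 (1011100): 4 ones → 1
Block 11 (1001111): 5 ones → 1

01111110011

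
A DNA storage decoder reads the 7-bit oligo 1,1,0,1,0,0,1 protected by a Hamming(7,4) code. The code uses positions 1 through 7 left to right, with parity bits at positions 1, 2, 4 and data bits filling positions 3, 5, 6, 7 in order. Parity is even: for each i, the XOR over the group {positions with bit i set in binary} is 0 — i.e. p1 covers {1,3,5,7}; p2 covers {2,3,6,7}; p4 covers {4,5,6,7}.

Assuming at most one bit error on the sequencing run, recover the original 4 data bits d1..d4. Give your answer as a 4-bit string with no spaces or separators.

0001

s1 (pos 1,3,5,7): 1⊕0⊕0⊕1 = 0
s2 (pos 2,3,6,7): 1⊕0⊕0⊕1 = 0
s4 (pos 4,5,6,7): 1⊕0⊕0⊕1 = 0
Syndrome s4…s1 = 000 → no error.
Read data bits from positions 3,5,6,7: 0001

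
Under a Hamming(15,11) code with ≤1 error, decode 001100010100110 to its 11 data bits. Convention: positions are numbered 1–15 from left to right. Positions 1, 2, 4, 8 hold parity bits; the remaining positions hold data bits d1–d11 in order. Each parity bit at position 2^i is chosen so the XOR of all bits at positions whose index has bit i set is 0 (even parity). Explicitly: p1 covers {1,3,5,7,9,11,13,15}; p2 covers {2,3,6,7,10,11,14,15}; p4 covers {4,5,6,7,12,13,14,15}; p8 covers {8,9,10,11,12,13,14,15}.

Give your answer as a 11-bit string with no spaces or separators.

s1 (pos 1,3,5,7,9,11,13,15): 0⊕1⊕0⊕0⊕0⊕0⊕1⊕0 = 0
s2 (pos 2,3,6,7,10,11,14,15): 0⊕1⊕0⊕0⊕1⊕0⊕1⊕0 = 1
s4 (pos 4,5,6,7,12,13,14,15): 1⊕0⊕0⊕0⊕0⊕1⊕1⊕0 = 1
s8 (pos 8,9,10,11,12,13,14,15): 1⊕0⊕1⊕0⊕0⊕1⊕1⊕0 = 0
Syndrome s8…s1 = 0110 → error at position 6.
Flip position 6: 001100010100110 → 001101010100110
Read data bits from positions 3,5,6,7,9,10,11,12,13,14,15: 10100100110

10100100110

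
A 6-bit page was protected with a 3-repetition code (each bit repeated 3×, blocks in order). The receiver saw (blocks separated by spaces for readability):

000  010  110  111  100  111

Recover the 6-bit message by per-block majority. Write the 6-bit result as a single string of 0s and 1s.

Block 1 (000): 0 ones → 0
Block 2 (010): 1 one → 0
Block 3 (110): 2 ones → 1
Block 4 (111): 3 ones → 1
Block 5 (100): 1 one → 0
Block 6 (111): 3 ones → 1

001101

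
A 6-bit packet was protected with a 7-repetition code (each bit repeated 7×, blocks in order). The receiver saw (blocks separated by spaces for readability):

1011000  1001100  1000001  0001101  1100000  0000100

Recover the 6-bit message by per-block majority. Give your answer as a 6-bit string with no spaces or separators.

000000

Block 1 (1011000): 3 ones → 0
Block 2 (1001100): 3 ones → 0
Block 3 (1000001): 2 ones → 0
Block 4 (0001101): 3 ones → 0
Block 5 (1100000): 2 ones → 0
Block 6 (0000100): 1 one → 0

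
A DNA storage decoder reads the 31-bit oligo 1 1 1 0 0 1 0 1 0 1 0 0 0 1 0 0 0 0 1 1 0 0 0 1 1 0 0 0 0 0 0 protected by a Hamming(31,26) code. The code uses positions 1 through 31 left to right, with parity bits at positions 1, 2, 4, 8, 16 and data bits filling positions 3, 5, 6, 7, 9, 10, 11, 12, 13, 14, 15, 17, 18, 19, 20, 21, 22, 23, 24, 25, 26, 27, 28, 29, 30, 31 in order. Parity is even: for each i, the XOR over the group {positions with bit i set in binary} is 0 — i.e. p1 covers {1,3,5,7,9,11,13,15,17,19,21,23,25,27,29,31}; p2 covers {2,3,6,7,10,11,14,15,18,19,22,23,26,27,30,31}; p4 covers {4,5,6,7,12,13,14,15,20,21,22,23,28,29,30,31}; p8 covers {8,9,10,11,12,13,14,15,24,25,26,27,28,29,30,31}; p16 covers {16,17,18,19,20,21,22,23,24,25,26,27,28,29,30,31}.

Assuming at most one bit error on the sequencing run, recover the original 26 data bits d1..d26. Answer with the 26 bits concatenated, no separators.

s1 (pos 1,3,5,7,9,11,13,15,17,19,21,23,25,27,29,31): 1⊕1⊕0⊕0⊕0⊕0⊕0⊕0⊕0⊕1⊕0⊕0⊕1⊕0⊕0⊕0 = 0
s2 (pos 2,3,6,7,10,11,14,15,18,19,22,23,26,27,30,31): 1⊕1⊕1⊕0⊕1⊕0⊕1⊕0⊕0⊕1⊕0⊕0⊕0⊕0⊕0⊕0 = 0
s4 (pos 4,5,6,7,12,13,14,15,20,21,22,23,28,29,30,31): 0⊕0⊕1⊕0⊕0⊕0⊕1⊕0⊕1⊕0⊕0⊕0⊕0⊕0⊕0⊕0 = 1
s8 (pos 8,9,10,11,12,13,14,15,24,25,26,27,28,29,30,31): 1⊕0⊕1⊕0⊕0⊕0⊕1⊕0⊕1⊕1⊕0⊕0⊕0⊕0⊕0⊕0 = 1
s16 (pos 16,17,18,19,20,21,22,23,24,25,26,27,28,29,30,31): 0⊕0⊕0⊕1⊕1⊕0⊕0⊕0⊕1⊕1⊕0⊕0⊕0⊕0⊕0⊕0 = 0
Syndrome s16…s1 = 01100 → error at position 12.
Flip position 12: 1110010101000100001100011000000 → 1110010101010100001100011000000
Read data bits from positions 3,5,6,7,9,10,11,12,13,14,15,17,18,19,20,21,22,23,24,25,26,27,28,29,30,31: 10100101010001100011000000

10100101010001100011000000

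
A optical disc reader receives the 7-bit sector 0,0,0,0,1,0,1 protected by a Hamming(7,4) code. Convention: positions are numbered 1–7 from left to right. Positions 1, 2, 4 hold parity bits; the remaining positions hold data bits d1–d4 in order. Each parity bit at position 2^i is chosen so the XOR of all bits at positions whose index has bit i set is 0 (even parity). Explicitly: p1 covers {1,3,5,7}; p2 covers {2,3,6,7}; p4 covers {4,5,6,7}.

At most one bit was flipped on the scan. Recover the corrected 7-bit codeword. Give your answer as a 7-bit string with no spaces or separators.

s1 (pos 1,3,5,7): 0⊕0⊕1⊕1 = 0
s2 (pos 2,3,6,7): 0⊕0⊕0⊕1 = 1
s4 (pos 4,5,6,7): 0⊕1⊕0⊕1 = 0
Syndrome s4…s1 = 010 → error at position 2.
Flip position 2: 0000101 → 0100101

0100101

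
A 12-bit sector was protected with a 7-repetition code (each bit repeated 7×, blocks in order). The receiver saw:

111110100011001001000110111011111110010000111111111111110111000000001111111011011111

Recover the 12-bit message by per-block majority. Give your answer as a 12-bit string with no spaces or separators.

Block 1 (1111101): 6 ones → 1
Block 2 (0001100): 2 ones → 0
Block 3 (1001000): 2 ones → 0
Block 4 (1101110): 5 ones → 1
Block 5 (1111111): 7 ones → 1
Block 6 (0010000): 1 one → 0
Block 7 (1111111): 7 ones → 1
Block 8 (1111111): 7 ones → 1
Block 9 (0111000): 3 ones → 0
Block 10 (0000011): 2 ones → 0
Block 11 (1111101): 6 ones → 1
Block 12 (1011111): 6 ones → 1

100110110011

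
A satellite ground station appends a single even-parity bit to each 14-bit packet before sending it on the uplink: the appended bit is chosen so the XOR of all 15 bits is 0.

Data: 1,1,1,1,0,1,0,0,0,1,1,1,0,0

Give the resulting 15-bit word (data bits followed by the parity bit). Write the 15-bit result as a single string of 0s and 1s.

111101000111000

XOR of the 14 data bits: 1⊕1⊕1⊕1⊕0⊕1⊕0⊕0⊕0⊕1⊕1⊕1⊕0⊕0 = 0
Parity bit = 0 (so all 15 bits XOR to 0).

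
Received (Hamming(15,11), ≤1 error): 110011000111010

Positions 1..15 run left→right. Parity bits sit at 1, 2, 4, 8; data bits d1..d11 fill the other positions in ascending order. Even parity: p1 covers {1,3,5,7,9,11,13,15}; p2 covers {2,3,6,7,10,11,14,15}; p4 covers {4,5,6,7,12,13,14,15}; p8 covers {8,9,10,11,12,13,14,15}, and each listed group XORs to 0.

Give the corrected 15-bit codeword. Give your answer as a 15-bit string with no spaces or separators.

111011000111010

s1 (pos 1,3,5,7,9,11,13,15): 1⊕0⊕1⊕0⊕0⊕1⊕0⊕0 = 1
s2 (pos 2,3,6,7,10,11,14,15): 1⊕0⊕1⊕0⊕1⊕1⊕1⊕0 = 1
s4 (pos 4,5,6,7,12,13,14,15): 0⊕1⊕1⊕0⊕1⊕0⊕1⊕0 = 0
s8 (pos 8,9,10,11,12,13,14,15): 0⊕0⊕1⊕1⊕1⊕0⊕1⊕0 = 0
Syndrome s8…s1 = 0011 → error at position 3.
Flip position 3: 110011000111010 → 111011000111010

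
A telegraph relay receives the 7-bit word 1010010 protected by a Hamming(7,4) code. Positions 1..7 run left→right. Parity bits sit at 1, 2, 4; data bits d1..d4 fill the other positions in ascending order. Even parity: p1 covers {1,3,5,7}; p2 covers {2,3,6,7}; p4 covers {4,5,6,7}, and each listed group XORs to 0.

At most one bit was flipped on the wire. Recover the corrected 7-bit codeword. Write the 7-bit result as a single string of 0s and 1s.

1011010

s1 (pos 1,3,5,7): 1⊕1⊕0⊕0 = 0
s2 (pos 2,3,6,7): 0⊕1⊕1⊕0 = 0
s4 (pos 4,5,6,7): 0⊕0⊕1⊕0 = 1
Syndrome s4…s1 = 100 → error at position 4.
Flip position 4: 1010010 → 1011010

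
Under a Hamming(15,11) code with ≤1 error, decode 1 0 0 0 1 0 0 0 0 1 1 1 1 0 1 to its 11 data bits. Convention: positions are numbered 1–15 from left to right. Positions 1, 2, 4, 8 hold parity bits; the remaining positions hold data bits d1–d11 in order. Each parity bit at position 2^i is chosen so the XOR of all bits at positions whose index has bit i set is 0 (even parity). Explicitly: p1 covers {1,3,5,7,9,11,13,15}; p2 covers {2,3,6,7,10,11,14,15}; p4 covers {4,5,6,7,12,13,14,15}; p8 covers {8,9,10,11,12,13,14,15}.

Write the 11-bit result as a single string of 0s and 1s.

01000101101

s1 (pos 1,3,5,7,9,11,13,15): 1⊕0⊕1⊕0⊕0⊕1⊕1⊕1 = 1
s2 (pos 2,3,6,7,10,11,14,15): 0⊕0⊕0⊕0⊕1⊕1⊕0⊕1 = 1
s4 (pos 4,5,6,7,12,13,14,15): 0⊕1⊕0⊕0⊕1⊕1⊕0⊕1 = 0
s8 (pos 8,9,10,11,12,13,14,15): 0⊕0⊕1⊕1⊕1⊕1⊕0⊕1 = 1
Syndrome s8…s1 = 1011 → error at position 11.
Flip position 11: 100010000111101 → 100010000101101
Read data bits from positions 3,5,6,7,9,10,11,12,13,14,15: 01000101101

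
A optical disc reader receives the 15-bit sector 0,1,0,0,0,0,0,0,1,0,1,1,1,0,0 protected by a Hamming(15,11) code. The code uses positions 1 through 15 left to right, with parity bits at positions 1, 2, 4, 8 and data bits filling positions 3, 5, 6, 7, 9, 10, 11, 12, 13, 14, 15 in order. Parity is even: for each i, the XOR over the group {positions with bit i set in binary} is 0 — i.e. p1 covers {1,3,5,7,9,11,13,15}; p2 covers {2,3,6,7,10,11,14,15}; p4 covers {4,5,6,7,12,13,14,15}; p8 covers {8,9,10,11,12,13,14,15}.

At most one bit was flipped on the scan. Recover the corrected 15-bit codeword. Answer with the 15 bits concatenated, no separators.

s1 (pos 1,3,5,7,9,11,13,15): 0⊕0⊕0⊕0⊕1⊕1⊕1⊕0 = 1
s2 (pos 2,3,6,7,10,11,14,15): 1⊕0⊕0⊕0⊕0⊕1⊕0⊕0 = 0
s4 (pos 4,5,6,7,12,13,14,15): 0⊕0⊕0⊕0⊕1⊕1⊕0⊕0 = 0
s8 (pos 8,9,10,11,12,13,14,15): 0⊕1⊕0⊕1⊕1⊕1⊕0⊕0 = 0
Syndrome s8…s1 = 0001 → error at position 1.
Flip position 1: 010000001011100 → 110000001011100

110000001011100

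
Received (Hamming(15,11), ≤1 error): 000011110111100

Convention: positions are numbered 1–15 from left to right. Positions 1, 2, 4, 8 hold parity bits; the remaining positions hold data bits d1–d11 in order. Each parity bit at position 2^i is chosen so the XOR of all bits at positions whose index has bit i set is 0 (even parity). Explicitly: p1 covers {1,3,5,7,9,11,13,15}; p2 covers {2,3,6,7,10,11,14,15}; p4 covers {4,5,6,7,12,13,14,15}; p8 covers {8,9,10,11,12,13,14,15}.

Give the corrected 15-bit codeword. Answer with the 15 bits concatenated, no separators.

000011110110100

s1 (pos 1,3,5,7,9,11,13,15): 0⊕0⊕1⊕1⊕0⊕1⊕1⊕0 = 0
s2 (pos 2,3,6,7,10,11,14,15): 0⊕0⊕1⊕1⊕1⊕1⊕0⊕0 = 0
s4 (pos 4,5,6,7,12,13,14,15): 0⊕1⊕1⊕1⊕1⊕1⊕0⊕0 = 1
s8 (pos 8,9,10,11,12,13,14,15): 1⊕0⊕1⊕1⊕1⊕1⊕0⊕0 = 1
Syndrome s8…s1 = 1100 → error at position 12.
Flip position 12: 000011110111100 → 000011110110100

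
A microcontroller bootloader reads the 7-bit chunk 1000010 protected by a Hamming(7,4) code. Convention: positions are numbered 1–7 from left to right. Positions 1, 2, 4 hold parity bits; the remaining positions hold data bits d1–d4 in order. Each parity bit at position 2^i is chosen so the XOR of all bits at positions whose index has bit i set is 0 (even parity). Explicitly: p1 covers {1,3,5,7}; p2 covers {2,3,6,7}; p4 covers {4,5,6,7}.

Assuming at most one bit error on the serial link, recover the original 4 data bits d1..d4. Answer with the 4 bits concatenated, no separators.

0011

s1 (pos 1,3,5,7): 1⊕0⊕0⊕0 = 1
s2 (pos 2,3,6,7): 0⊕0⊕1⊕0 = 1
s4 (pos 4,5,6,7): 0⊕0⊕1⊕0 = 1
Syndrome s4…s1 = 111 → error at position 7.
Flip position 7: 1000010 → 1000011
Read data bits from positions 3,5,6,7: 0011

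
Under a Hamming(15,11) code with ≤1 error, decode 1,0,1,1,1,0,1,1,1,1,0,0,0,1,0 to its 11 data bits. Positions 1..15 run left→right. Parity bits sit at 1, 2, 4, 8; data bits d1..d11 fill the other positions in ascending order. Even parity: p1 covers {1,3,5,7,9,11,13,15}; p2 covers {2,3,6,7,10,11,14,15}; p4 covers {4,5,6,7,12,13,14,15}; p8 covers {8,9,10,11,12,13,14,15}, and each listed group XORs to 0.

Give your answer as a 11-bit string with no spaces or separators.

s1 (pos 1,3,5,7,9,11,13,15): 1⊕1⊕1⊕1⊕1⊕0⊕0⊕0 = 1
s2 (pos 2,3,6,7,10,11,14,15): 0⊕1⊕0⊕1⊕1⊕0⊕1⊕0 = 0
s4 (pos 4,5,6,7,12,13,14,15): 1⊕1⊕0⊕1⊕0⊕0⊕1⊕0 = 0
s8 (pos 8,9,10,11,12,13,14,15): 1⊕1⊕1⊕0⊕0⊕0⊕1⊕0 = 0
Syndrome s8…s1 = 0001 → error at position 1.
Flip position 1: 101110111100010 → 001110111100010
Read data bits from positions 3,5,6,7,9,10,11,12,13,14,15: 11011100010

11011100010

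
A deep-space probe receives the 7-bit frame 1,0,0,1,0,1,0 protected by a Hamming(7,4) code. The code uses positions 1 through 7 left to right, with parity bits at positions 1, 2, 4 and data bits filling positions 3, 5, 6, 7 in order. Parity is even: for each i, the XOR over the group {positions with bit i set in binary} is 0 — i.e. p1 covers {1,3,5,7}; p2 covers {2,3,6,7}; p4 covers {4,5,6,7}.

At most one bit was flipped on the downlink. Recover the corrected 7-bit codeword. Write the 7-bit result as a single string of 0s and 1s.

s1 (pos 1,3,5,7): 1⊕0⊕0⊕0 = 1
s2 (pos 2,3,6,7): 0⊕0⊕1⊕0 = 1
s4 (pos 4,5,6,7): 1⊕0⊕1⊕0 = 0
Syndrome s4…s1 = 011 → error at position 3.
Flip position 3: 1001010 → 1011010

1011010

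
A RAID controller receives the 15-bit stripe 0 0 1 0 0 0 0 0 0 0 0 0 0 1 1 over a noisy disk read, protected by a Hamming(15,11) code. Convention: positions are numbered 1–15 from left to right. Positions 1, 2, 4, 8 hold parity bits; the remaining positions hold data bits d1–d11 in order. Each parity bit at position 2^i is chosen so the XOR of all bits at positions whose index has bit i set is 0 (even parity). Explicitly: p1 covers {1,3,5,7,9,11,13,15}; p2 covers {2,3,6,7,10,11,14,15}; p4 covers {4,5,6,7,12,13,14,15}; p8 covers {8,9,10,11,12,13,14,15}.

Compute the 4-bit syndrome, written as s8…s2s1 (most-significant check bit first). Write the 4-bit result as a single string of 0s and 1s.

0010

s1 (pos 1,3,5,7,9,11,13,15): 0⊕1⊕0⊕0⊕0⊕0⊕0⊕1 = 0
s2 (pos 2,3,6,7,10,11,14,15): 0⊕1⊕0⊕0⊕0⊕0⊕1⊕1 = 1
s4 (pos 4,5,6,7,12,13,14,15): 0⊕0⊕0⊕0⊕0⊕0⊕1⊕1 = 0
s8 (pos 8,9,10,11,12,13,14,15): 0⊕0⊕0⊕0⊕0⊕0⊕1⊕1 = 0
Syndrome s8…s1 = 0010 → error at position 2.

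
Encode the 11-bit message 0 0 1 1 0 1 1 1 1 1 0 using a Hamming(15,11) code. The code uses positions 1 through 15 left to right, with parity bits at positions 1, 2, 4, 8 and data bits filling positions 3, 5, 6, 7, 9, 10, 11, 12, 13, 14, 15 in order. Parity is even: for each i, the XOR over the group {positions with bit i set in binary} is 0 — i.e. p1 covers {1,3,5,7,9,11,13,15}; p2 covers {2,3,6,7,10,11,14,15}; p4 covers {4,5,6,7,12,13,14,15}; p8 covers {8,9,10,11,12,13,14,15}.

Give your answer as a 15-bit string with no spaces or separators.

110101110111110

Place data at non-parity positions: p1 p2 0 p4 0 1 1 p8 0 1 1 1 1 1 0
p1 (pos 1,3,5,7,9,11,13,15): XOR of data positions = 0⊕0⊕1⊕0⊕1⊕1⊕0 = 1
p2 (pos 2,3,6,7,10,11,14,15): XOR of data positions = 0⊕1⊕1⊕1⊕1⊕1⊕0 = 1
p4 (pos 4,5,6,7,12,13,14,15): XOR of data positions = 0⊕1⊕1⊕1⊕1⊕1⊕0 = 1
p8 (pos 8,9,10,11,12,13,14,15): XOR of data positions = 0⊕1⊕1⊕1⊕1⊕1⊕0 = 1
Codeword: 110101110111110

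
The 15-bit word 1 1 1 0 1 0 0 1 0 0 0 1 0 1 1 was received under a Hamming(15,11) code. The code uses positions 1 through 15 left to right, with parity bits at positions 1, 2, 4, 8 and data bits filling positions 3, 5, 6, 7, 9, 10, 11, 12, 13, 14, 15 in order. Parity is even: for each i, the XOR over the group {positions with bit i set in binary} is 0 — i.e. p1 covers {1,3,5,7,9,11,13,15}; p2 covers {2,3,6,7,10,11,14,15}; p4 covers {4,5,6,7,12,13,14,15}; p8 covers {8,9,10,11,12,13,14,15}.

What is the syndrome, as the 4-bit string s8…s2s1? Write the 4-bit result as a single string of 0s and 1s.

0000

s1 (pos 1,3,5,7,9,11,13,15): 1⊕1⊕1⊕0⊕0⊕0⊕0⊕1 = 0
s2 (pos 2,3,6,7,10,11,14,15): 1⊕1⊕0⊕0⊕0⊕0⊕1⊕1 = 0
s4 (pos 4,5,6,7,12,13,14,15): 0⊕1⊕0⊕0⊕1⊕0⊕1⊕1 = 0
s8 (pos 8,9,10,11,12,13,14,15): 1⊕0⊕0⊕0⊕1⊕0⊕1⊕1 = 0
Syndrome s8…s1 = 0000 → no error.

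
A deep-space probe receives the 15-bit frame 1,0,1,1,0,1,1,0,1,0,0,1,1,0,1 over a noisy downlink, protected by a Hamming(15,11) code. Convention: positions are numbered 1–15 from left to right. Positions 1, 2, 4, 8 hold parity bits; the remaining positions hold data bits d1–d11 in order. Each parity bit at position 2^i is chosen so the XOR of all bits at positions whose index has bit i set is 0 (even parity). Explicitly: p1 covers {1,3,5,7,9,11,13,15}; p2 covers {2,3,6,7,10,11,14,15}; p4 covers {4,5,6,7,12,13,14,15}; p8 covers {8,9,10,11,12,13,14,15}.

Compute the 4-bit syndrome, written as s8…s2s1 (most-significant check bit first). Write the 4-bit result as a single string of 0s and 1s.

0000

s1 (pos 1,3,5,7,9,11,13,15): 1⊕1⊕0⊕1⊕1⊕0⊕1⊕1 = 0
s2 (pos 2,3,6,7,10,11,14,15): 0⊕1⊕1⊕1⊕0⊕0⊕0⊕1 = 0
s4 (pos 4,5,6,7,12,13,14,15): 1⊕0⊕1⊕1⊕1⊕1⊕0⊕1 = 0
s8 (pos 8,9,10,11,12,13,14,15): 0⊕1⊕0⊕0⊕1⊕1⊕0⊕1 = 0
Syndrome s8…s1 = 0000 → no error.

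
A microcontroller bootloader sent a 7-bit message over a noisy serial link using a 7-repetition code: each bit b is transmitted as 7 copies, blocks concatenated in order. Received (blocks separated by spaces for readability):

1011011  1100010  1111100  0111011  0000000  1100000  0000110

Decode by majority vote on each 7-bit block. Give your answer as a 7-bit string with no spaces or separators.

1011000

Block 1 (1011011): 5 ones → 1
Block 2 (1100010): 3 ones → 0
Block 3 (1111100): 5 ones → 1
Block 4 (0111011): 5 ones → 1
Block 5 (0000000): 0 ones → 0
Block 6 (1100000): 2 ones → 0
Block 7 (0000110): 2 ones → 0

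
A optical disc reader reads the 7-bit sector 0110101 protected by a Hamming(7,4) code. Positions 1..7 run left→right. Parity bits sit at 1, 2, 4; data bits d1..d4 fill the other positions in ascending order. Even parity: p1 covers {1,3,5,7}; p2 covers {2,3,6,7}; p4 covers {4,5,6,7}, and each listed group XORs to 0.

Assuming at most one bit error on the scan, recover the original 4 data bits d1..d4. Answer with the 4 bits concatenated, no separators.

0101

s1 (pos 1,3,5,7): 0⊕1⊕1⊕1 = 1
s2 (pos 2,3,6,7): 1⊕1⊕0⊕1 = 1
s4 (pos 4,5,6,7): 0⊕1⊕0⊕1 = 0
Syndrome s4…s1 = 011 → error at position 3.
Flip position 3: 0110101 → 0100101
Read data bits from positions 3,5,6,7: 0101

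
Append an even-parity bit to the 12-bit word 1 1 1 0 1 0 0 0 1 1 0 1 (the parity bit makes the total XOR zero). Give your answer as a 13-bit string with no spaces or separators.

XOR of the 12 data bits: 1⊕1⊕1⊕0⊕1⊕0⊕0⊕0⊕1⊕1⊕0⊕1 = 1
Parity bit = 1 (so all 13 bits XOR to 0).

1110100011011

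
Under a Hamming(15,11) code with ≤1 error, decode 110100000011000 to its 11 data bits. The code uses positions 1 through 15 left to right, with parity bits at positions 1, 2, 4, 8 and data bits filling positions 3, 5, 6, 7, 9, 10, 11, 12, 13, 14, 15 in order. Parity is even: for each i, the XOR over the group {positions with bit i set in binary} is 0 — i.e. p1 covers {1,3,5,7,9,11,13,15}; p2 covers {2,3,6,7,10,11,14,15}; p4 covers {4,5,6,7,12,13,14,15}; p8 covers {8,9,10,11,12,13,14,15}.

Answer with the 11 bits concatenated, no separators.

s1 (pos 1,3,5,7,9,11,13,15): 1⊕0⊕0⊕0⊕0⊕1⊕0⊕0 = 0
s2 (pos 2,3,6,7,10,11,14,15): 1⊕0⊕0⊕0⊕0⊕1⊕0⊕0 = 0
s4 (pos 4,5,6,7,12,13,14,15): 1⊕0⊕0⊕0⊕1⊕0⊕0⊕0 = 0
s8 (pos 8,9,10,11,12,13,14,15): 0⊕0⊕0⊕1⊕1⊕0⊕0⊕0 = 0
Syndrome s8…s1 = 0000 → no error.
Read data bits from positions 3,5,6,7,9,10,11,12,13,14,15: 00000011000

00000011000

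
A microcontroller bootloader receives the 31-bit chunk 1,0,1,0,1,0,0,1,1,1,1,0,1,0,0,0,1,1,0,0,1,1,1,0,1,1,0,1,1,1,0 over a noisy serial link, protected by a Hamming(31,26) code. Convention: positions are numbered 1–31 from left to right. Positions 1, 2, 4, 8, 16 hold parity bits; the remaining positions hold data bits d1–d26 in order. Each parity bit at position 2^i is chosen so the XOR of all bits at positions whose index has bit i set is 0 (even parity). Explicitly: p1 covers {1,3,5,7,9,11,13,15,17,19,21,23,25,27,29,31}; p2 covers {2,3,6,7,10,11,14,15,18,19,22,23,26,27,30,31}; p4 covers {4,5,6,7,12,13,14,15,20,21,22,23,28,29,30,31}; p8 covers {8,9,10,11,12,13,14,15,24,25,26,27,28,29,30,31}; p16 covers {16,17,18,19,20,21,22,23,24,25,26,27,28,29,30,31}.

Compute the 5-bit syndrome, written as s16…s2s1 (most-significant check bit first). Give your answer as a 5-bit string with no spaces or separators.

s1 (pos 1,3,5,7,9,11,13,15,17,19,21,23,25,27,29,31): 1⊕1⊕1⊕0⊕1⊕1⊕1⊕0⊕1⊕0⊕1⊕1⊕1⊕0⊕1⊕0 = 1
s2 (pos 2,3,6,7,10,11,14,15,18,19,22,23,26,27,30,31): 0⊕1⊕0⊕0⊕1⊕1⊕0⊕0⊕1⊕0⊕1⊕1⊕1⊕0⊕1⊕0 = 0
s4 (pos 4,5,6,7,12,13,14,15,20,21,22,23,28,29,30,31): 0⊕1⊕0⊕0⊕0⊕1⊕0⊕0⊕0⊕1⊕1⊕1⊕1⊕1⊕1⊕0 = 0
s8 (pos 8,9,10,11,12,13,14,15,24,25,26,27,28,29,30,31): 1⊕1⊕1⊕1⊕0⊕1⊕0⊕0⊕0⊕1⊕1⊕0⊕1⊕1⊕1⊕0 = 0
s16 (pos 16,17,18,19,20,21,22,23,24,25,26,27,28,29,30,31): 0⊕1⊕1⊕0⊕0⊕1⊕1⊕1⊕0⊕1⊕1⊕0⊕1⊕1⊕1⊕0 = 0
Syndrome s16…s1 = 00001 → error at position 1.

00001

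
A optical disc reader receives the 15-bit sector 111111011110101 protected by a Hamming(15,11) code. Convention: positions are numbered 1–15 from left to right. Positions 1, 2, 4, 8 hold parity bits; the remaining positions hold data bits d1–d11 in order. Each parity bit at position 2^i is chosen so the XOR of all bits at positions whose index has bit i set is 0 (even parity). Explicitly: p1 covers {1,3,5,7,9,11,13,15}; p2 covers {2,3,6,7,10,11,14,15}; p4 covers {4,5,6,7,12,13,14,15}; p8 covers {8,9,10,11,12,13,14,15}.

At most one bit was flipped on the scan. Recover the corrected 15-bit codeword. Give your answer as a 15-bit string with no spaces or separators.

s1 (pos 1,3,5,7,9,11,13,15): 1⊕1⊕1⊕0⊕1⊕1⊕1⊕1 = 1
s2 (pos 2,3,6,7,10,11,14,15): 1⊕1⊕1⊕0⊕1⊕1⊕0⊕1 = 0
s4 (pos 4,5,6,7,12,13,14,15): 1⊕1⊕1⊕0⊕0⊕1⊕0⊕1 = 1
s8 (pos 8,9,10,11,12,13,14,15): 1⊕1⊕1⊕1⊕0⊕1⊕0⊕1 = 0
Syndrome s8…s1 = 0101 → error at position 5.
Flip position 5: 111111011110101 → 111101011110101

111101011110101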